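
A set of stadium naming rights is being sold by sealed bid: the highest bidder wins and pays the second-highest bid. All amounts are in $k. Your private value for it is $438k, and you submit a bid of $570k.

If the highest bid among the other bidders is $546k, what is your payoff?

−$108k

Your bid $570k exceeds the highest competing bid $546k, so you win.
In a second-price auction the winner pays the second-highest bid, $546k.
Payoff = value − price = $438k − $546k = −$108k.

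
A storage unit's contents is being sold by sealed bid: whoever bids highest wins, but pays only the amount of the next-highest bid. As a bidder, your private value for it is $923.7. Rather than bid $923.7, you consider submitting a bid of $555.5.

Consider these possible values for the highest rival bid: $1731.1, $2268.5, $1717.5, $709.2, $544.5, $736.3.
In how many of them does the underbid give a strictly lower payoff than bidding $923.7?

2

The deviation hurts exactly when the highest competing bid lies strictly between $555.5 and $923.7 — underbidding then forfeits a profitable win.
$1731.1: above both → same outcome either way.
$2268.5: above both → same outcome either way.
$1717.5: above both → same outcome either way.
$709.2: inside the interval → strictly worse (loss $214.5).
$544.5: below both → same outcome either way.
$736.3: inside the interval → strictly worse (loss $187.4).
Count: 2.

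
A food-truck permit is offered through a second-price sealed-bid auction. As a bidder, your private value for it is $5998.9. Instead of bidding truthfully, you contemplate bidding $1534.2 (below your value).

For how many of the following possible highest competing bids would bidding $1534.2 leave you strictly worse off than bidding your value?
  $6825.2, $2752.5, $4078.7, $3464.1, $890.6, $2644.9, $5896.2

The deviation hurts exactly when the highest competing bid lies strictly between $1534.2 and $5998.9 — underbidding then forfeits a profitable win.
$6825.2: above both → same outcome either way.
$2752.5: inside the interval → strictly worse (loss $3246.4).
$4078.7: inside the interval → strictly worse (loss $1920.2).
$3464.1: inside the interval → strictly worse (loss $2534.8).
$890.6: below both → same outcome either way.
$2644.9: inside the interval → strictly worse (loss $3354).
$5896.2: inside the interval → strictly worse (loss $102.7).
Count: 5.

5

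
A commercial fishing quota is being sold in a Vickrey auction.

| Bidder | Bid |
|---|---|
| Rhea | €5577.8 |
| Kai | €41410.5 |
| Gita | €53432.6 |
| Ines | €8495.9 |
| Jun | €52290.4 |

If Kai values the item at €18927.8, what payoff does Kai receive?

Highest bid: Gita at €53432.6, so Gita wins.
Second-highest bid: Jun at €52290.4 — that is the price the winner pays.
Kai did not win, so Kai pays nothing and receives nothing: payoff €0.

€0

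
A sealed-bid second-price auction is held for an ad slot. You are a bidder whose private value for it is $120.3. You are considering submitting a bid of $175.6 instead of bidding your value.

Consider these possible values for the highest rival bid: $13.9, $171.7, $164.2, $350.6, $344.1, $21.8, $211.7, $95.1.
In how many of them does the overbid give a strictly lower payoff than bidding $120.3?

The deviation hurts exactly when the highest competing bid lies strictly between $120.3 and $175.6 — overbidding then wins at a price above your value.
$13.9: below both → same outcome either way.
$171.7: inside the interval → strictly worse (loss $51.4).
$164.2: inside the interval → strictly worse (loss $43.9).
$350.6: above both → same outcome either way.
$344.1: above both → same outcome either way.
$21.8: below both → same outcome either way.
$211.7: above both → same outcome either way.
$95.1: below both → same outcome either way.
Count: 2.

2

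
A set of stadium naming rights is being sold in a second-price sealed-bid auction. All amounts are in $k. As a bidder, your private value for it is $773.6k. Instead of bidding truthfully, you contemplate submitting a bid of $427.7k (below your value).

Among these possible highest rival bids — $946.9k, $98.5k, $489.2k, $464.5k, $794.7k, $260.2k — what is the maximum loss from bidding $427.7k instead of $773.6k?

$946.9k: same outcome either way → loss $0k.
$98.5k: same outcome either way → loss $0k.
$489.2k: truthful gives $284.4k, deviation gives $0k → loss $284.4k.
$464.5k: truthful gives $309.1k, deviation gives $0k → loss $309.1k.
$794.7k: same outcome either way → loss $0k.
$260.2k: same outcome either way → loss $0k.
Maximum loss: $309.1k.

$309.1k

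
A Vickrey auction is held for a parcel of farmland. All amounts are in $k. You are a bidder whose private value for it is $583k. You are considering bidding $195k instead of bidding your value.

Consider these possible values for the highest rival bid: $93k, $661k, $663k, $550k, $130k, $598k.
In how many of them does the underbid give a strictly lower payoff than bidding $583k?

1

The deviation hurts exactly when the highest competing bid lies strictly between $195k and $583k — underbidding then forfeits a profitable win.
$93k: below both → same outcome either way.
$661k: above both → same outcome either way.
$663k: above both → same outcome either way.
$550k: inside the interval → strictly worse (loss $33k).
$130k: below both → same outcome either way.
$598k: above both → same outcome either way.
Count: 1.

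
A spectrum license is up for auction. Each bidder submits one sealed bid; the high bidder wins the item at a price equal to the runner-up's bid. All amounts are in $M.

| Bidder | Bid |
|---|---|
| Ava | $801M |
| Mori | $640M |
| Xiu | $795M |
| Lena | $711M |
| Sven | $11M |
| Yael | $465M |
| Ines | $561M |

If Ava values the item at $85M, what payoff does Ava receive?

−$710M

Highest bid: Ava at $801M, so Ava wins.
Second-highest bid: Xiu at $795M — that is the price the winner pays.
Ava's payoff = value − price = $85M − $795M = −$710M.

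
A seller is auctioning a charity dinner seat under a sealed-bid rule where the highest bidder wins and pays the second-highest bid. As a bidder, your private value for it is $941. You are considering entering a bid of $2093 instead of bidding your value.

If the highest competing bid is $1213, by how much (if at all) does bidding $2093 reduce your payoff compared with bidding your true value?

Bidding your value $941: you lose (since $941 < $1213). Payoff $0.
Bidding $2093: you win and pay $1213. Payoff $941 − $1213 = −$272.
The competing bid $1213 lies between your value and your inflated bid, so overbidding wins an item priced above your value.
Loss from deviating = $0 − (−$272) = $272.
In a second-price auction your bid sets only whether you win, not what you pay, so bidding your true value is weakly dominant.

$272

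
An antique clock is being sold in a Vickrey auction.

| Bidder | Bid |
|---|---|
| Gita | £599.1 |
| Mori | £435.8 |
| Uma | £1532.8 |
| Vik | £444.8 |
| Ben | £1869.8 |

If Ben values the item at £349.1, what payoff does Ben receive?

Highest bid: Ben at £1869.8, so Ben wins.
Second-highest bid: Uma at £1532.8 — that is the price the winner pays.
Ben's payoff = value − price = £349.1 − £1532.8 = −£1183.7.

−£1183.7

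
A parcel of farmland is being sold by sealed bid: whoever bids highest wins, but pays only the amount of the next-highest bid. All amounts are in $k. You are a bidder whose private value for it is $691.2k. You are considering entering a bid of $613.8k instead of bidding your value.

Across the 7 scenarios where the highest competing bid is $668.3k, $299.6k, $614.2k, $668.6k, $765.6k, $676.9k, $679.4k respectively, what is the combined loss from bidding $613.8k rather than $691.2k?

$148.6k

The deviation costs you only when the competing bid falls strictly between $613.8k and $691.2k; elsewhere both bids give the same outcome.
$668.3k: truthful payoff $22.9k, deviation payoff $0k → loss $22.9k.
$299.6k: outcomes coincide → loss $0k.
$614.2k: truthful payoff $77k, deviation payoff $0k → loss $77k.
$668.6k: truthful payoff $22.6k, deviation payoff $0k → loss $22.6k.
$765.6k: outcomes coincide → loss $0k.
$676.9k: truthful payoff $14.3k, deviation payoff $0k → loss $14.3k.
$679.4k: truthful payoff $11.8k, deviation payoff $0k → loss $11.8k.
Total loss = $22.9k + $77k + $22.6k + $14.3k + $11.8k = $148.6k.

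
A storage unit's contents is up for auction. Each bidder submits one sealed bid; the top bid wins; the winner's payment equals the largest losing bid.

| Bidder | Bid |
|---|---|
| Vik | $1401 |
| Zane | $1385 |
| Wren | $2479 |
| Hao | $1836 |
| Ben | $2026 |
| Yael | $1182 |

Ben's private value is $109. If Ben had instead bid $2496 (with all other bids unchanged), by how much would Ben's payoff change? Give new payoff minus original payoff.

−$2370

The highest bid among the other bidders is $2479; Ben's bid doesn't change that.
Original bid $2026: Ben is not highest (top rival bid is $2479); payoff $0.
Alternative bid $2496: Ben is highest, pays the top rival bid $2479; payoff $109 − $2479 = −$2370.
Change in payoff = −$2370 − ($0) = −$2370.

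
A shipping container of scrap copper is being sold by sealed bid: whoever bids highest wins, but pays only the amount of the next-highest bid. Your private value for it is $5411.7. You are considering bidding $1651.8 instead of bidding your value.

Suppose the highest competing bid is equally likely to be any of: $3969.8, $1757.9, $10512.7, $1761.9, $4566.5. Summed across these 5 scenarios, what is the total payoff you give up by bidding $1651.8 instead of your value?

The deviation costs you only when the competing bid falls strictly between $1651.8 and $5411.7; elsewhere both bids give the same outcome.
$3969.8: truthful payoff $1441.9, deviation payoff $0 → loss $1441.9.
$1757.9: truthful payoff $3653.8, deviation payoff $0 → loss $3653.8.
$10512.7: outcomes coincide → loss $0.
$1761.9: truthful payoff $3649.8, deviation payoff $0 → loss $3649.8.
$4566.5: truthful payoff $845.2, deviation payoff $0 → loss $845.2.
Total loss = $1441.9 + $3653.8 + $3649.8 + $845.2 = $9590.7.

$9590.7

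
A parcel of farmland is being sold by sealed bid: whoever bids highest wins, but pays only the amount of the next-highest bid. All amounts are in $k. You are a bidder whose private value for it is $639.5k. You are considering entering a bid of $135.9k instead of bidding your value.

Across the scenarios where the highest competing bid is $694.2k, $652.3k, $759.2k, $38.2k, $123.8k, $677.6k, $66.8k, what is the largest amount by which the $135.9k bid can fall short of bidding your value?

$694.2k: same outcome either way → loss $0k.
$652.3k: same outcome either way → loss $0k.
$759.2k: same outcome either way → loss $0k.
$38.2k: same outcome either way → loss $0k.
$123.8k: same outcome either way → loss $0k.
$677.6k: same outcome either way → loss $0k.
$66.8k: same outcome either way → loss $0k.
Maximum loss: $0k.

$0k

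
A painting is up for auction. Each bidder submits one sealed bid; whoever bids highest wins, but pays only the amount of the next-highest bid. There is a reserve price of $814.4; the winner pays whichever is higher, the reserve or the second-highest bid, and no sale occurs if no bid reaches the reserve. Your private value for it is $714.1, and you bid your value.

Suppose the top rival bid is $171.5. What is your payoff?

Your bid $714.1 is the highest bid but falls below the reserve $814.4, so the item goes unsold. Payoff $0.

$0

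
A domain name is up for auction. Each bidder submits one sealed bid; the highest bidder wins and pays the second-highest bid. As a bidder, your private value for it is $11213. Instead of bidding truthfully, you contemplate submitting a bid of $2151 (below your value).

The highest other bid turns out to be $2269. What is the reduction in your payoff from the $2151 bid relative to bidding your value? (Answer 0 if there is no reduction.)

Bidding your value $11213: you win (since $11213 > $2269) and pay $2269. Payoff $8944.
Bidding $2151: you lose. Payoff $0.
The competing bid $2269 lies between your shaded bid and your value, so underbidding forfeits an item you could have won at a profitable price.
Loss from deviating = $8944 − ($0) = $8944.

$8944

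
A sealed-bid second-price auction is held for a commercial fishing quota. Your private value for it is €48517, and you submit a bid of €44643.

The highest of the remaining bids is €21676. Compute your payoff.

Your bid €44643 exceeds the highest competing bid €21676, so you win.
In a second-price auction the winner pays the second-highest bid, €21676.
Payoff = value − price = €48517 − €21676 = €26841.

€26841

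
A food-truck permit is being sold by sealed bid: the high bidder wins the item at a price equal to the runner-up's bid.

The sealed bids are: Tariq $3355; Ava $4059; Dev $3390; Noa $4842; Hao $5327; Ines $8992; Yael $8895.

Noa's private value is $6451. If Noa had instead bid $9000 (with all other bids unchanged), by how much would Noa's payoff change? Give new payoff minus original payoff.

The highest bid among the other bidders is $8992; Noa's bid doesn't change that.
Original bid $4842: Noa is not highest (top rival bid is $8992); payoff $0.
Alternative bid $9000: Noa is highest, pays the top rival bid $8992; payoff $6451 − $8992 = −$2541.
Change in payoff = −$2541 − ($0) = −$2541.

−$2541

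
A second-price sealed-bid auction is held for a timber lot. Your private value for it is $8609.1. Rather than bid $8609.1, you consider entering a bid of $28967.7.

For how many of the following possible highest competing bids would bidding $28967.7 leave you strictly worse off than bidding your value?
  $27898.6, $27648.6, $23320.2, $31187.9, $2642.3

3

The deviation hurts exactly when the highest competing bid lies strictly between $8609.1 and $28967.7 — overbidding then wins at a price above your value.
$27898.6: inside the interval → strictly worse (loss $19289.5).
$27648.6: inside the interval → strictly worse (loss $19039.5).
$23320.2: inside the interval → strictly worse (loss $14711.1).
$31187.9: above both → same outcome either way.
$2642.3: below both → same outcome either way.
Count: 3.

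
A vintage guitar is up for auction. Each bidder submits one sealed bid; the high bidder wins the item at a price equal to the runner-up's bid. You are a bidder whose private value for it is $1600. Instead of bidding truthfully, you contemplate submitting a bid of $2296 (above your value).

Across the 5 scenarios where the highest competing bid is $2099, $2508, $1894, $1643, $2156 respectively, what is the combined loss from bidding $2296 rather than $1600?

$1392

The deviation costs you only when the competing bid falls strictly between $1600 and $2296; elsewhere both bids give the same outcome.
$2099: truthful payoff $0, deviation payoff −$499 → loss $499.
$2508: outcomes coincide → loss $0.
$1894: truthful payoff $0, deviation payoff −$294 → loss $294.
$1643: truthful payoff $0, deviation payoff −$43 → loss $43.
$2156: truthful payoff $0, deviation payoff −$556 → loss $556.
Total loss = $499 + $294 + $43 + $556 = $1392.
In a second-price auction your bid sets only whether you win, not what you pay, so bidding your true value is weakly dominant.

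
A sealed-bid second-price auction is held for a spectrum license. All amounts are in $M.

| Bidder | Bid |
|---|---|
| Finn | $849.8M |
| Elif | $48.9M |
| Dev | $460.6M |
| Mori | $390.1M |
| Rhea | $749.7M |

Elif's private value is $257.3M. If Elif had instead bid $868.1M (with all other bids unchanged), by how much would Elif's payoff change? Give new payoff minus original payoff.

−$592.5M

The highest bid among the other bidders is $849.8M; Elif's bid doesn't change that.
Original bid $48.9M: Elif is not highest (top rival bid is $849.8M); payoff $0M.
Alternative bid $868.1M: Elif is highest, pays the top rival bid $849.8M; payoff $257.3M − $849.8M = −$592.5M.
Change in payoff = −$592.5M − ($0M) = −$592.5M.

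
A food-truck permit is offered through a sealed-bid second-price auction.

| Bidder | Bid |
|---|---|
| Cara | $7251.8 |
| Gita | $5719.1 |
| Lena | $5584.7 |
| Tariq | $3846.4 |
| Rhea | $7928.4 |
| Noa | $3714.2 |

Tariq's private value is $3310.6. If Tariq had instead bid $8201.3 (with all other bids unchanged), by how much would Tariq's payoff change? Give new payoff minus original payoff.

−$4617.8

The highest bid among the other bidders is $7928.4; Tariq's bid doesn't change that.
Original bid $3846.4: Tariq is not highest (top rival bid is $7928.4); payoff $0.
Alternative bid $8201.3: Tariq is highest, pays the top rival bid $7928.4; payoff $3310.6 − $7928.4 = −$4617.8.
Change in payoff = −$4617.8 − ($0) = −$4617.8.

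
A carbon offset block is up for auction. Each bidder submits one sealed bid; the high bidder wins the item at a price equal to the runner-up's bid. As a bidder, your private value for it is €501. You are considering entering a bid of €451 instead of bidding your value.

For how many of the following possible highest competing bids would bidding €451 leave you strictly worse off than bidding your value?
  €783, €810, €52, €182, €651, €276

0

The deviation hurts exactly when the highest competing bid lies strictly between €451 and €501 — underbidding then forfeits a profitable win.
€783: above both → same outcome either way.
€810: above both → same outcome either way.
€52: below both → same outcome either way.
€182: below both → same outcome either way.
€651: above both → same outcome either way.
€276: below both → same outcome either way.
Count: 0.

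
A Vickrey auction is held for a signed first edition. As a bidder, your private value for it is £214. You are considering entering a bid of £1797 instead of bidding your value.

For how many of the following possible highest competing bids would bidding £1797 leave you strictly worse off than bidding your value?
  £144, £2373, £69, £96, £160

0

The deviation hurts exactly when the highest competing bid lies strictly between £214 and £1797 — overbidding then wins at a price above your value.
£144: below both → same outcome either way.
£2373: above both → same outcome either way.
£69: below both → same outcome either way.
£96: below both → same outcome either way.
£160: below both → same outcome either way.
Count: 0.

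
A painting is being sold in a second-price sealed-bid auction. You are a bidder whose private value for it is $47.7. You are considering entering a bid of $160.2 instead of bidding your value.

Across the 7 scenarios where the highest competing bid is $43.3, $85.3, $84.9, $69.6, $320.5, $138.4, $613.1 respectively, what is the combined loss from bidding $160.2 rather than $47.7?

The deviation costs you only when the competing bid falls strictly between $47.7 and $160.2; elsewhere both bids give the same outcome.
$43.3: outcomes coincide → loss $0.
$85.3: truthful payoff $0, deviation payoff −$37.6 → loss $37.6.
$84.9: truthful payoff $0, deviation payoff −$37.2 → loss $37.2.
$69.6: truthful payoff $0, deviation payoff −$21.9 → loss $21.9.
$320.5: outcomes coincide → loss $0.
$138.4: truthful payoff $0, deviation payoff −$90.7 → loss $90.7.
$613.1: outcomes coincide → loss $0.
Total loss = $37.6 + $37.2 + $21.9 + $90.7 = $187.4.

$187.4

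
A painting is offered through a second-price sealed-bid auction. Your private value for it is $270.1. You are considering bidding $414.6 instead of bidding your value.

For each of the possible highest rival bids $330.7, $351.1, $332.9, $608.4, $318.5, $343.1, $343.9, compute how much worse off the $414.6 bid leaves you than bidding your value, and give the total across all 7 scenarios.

The deviation costs you only when the competing bid falls strictly between $270.1 and $414.6; elsewhere both bids give the same outcome.
$330.7: truthful payoff $0, deviation payoff −$60.6 → loss $60.6.
$351.1: truthful payoff $0, deviation payoff −$81 → loss $81.
$332.9: truthful payoff $0, deviation payoff −$62.8 → loss $62.8.
$608.4: outcomes coincide → loss $0.
$318.5: truthful payoff $0, deviation payoff −$48.4 → loss $48.4.
$343.1: truthful payoff $0, deviation payoff −$73 → loss $73.
$343.9: truthful payoff $0, deviation payoff −$73.8 → loss $73.8.
Total loss = $60.6 + $81 + $62.8 + $48.4 + $73 + $73.8 = $399.6.

$399.6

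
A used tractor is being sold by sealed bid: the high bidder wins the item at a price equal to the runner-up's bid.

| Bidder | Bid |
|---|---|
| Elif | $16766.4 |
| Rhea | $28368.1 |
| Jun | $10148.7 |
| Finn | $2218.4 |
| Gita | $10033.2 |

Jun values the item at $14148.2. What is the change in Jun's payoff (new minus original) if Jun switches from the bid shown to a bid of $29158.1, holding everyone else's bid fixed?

−$14219.9

The highest bid among the other bidders is $28368.1; Jun's bid doesn't change that.
Original bid $10148.7: Jun is not highest (top rival bid is $28368.1); payoff $0.
Alternative bid $29158.1: Jun is highest, pays the top rival bid $28368.1; payoff $14148.2 − $28368.1 = −$14219.9.
Change in payoff = −$14219.9 − ($0) = −$14219.9.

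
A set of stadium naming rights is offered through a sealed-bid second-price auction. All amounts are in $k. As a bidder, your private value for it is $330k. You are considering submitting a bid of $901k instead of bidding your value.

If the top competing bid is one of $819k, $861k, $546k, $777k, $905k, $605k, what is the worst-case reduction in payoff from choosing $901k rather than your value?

$819k: truthful gives $0k, deviation gives −$489k → loss $489k.
$861k: truthful gives $0k, deviation gives −$531k → loss $531k.
$546k: truthful gives $0k, deviation gives −$216k → loss $216k.
$777k: truthful gives $0k, deviation gives −$447k → loss $447k.
$905k: same outcome either way → loss $0k.
$605k: truthful gives $0k, deviation gives −$275k → loss $275k.
Maximum loss: $531k.

$531k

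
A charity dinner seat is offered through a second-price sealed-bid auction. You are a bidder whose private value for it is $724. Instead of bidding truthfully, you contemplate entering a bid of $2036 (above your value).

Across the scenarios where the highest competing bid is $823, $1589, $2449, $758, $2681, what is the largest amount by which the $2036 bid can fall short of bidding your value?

$823: truthful gives $0, deviation gives −$99 → loss $99.
$1589: truthful gives $0, deviation gives −$865 → loss $865.
$2449: same outcome either way → loss $0.
$758: truthful gives $0, deviation gives −$34 → loss $34.
$2681: same outcome either way → loss $0.
Maximum loss: $865.

$865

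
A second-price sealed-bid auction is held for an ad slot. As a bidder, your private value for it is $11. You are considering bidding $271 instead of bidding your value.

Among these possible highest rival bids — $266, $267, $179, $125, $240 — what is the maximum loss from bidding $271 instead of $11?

$256

$266: truthful gives $0, deviation gives −$255 → loss $255.
$267: truthful gives $0, deviation gives −$256 → loss $256.
$179: truthful gives $0, deviation gives −$168 → loss $168.
$125: truthful gives $0, deviation gives −$114 → loss $114.
$240: truthful gives $0, deviation gives −$229 → loss $229.
Maximum loss: $256.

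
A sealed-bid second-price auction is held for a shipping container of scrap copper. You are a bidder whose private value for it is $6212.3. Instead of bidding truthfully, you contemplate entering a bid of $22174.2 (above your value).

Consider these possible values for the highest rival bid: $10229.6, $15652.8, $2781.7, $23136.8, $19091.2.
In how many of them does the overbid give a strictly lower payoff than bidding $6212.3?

3

The deviation hurts exactly when the highest competing bid lies strictly between $6212.3 and $22174.2 — overbidding then wins at a price above your value.
$10229.6: inside the interval → strictly worse (loss $4017.3).
$15652.8: inside the interval → strictly worse (loss $9440.5).
$2781.7: below both → same outcome either way.
$23136.8: above both → same outcome either way.
$19091.2: inside the interval → strictly worse (loss $12878.9).
Count: 3.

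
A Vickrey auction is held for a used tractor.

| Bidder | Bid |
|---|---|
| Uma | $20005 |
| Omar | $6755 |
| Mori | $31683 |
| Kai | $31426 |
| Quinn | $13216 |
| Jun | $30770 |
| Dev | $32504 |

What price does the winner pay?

$31683

Highest bid: Dev at $32504, so Dev wins.
Second-highest bid: Mori at $31683 — that is the price the winner pays.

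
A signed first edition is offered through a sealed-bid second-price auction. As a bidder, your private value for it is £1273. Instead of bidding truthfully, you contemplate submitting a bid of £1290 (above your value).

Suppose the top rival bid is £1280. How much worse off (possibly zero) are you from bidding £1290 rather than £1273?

Bidding your value £1273: you lose (since £1273 < £1280). Payoff £0.
Bidding £1290: you win and pay £1280. Payoff £1273 − £1280 = −£7.
The competing bid £1280 lies between your value and your inflated bid, so overbidding wins an item priced above your value.
Loss from deviating = £0 − (−£7) = £7.

£7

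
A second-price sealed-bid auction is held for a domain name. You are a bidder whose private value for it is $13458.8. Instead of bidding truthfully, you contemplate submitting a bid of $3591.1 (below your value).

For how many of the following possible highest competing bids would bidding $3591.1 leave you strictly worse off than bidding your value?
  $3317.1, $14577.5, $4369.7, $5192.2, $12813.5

The deviation hurts exactly when the highest competing bid lies strictly between $3591.1 and $13458.8 — underbidding then forfeits a profitable win.
$3317.1: below both → same outcome either way.
$14577.5: above both → same outcome either way.
$4369.7: inside the interval → strictly worse (loss $9089.1).
$5192.2: inside the interval → strictly worse (loss $8266.6).
$12813.5: inside the interval → strictly worse (loss $645.3).
Count: 3.

3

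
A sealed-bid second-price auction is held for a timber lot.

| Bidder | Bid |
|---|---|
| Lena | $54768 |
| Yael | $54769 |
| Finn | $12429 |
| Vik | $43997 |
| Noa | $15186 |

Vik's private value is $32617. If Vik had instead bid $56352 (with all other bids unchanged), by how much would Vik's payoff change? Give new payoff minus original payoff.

The highest bid among the other bidders is $54769; Vik's bid doesn't change that.
Original bid $43997: Vik is not highest (top rival bid is $54769); payoff $0.
Alternative bid $56352: Vik is highest, pays the top rival bid $54769; payoff $32617 − $54769 = −$22152.
Change in payoff = −$22152 − ($0) = −$22152.

−$22152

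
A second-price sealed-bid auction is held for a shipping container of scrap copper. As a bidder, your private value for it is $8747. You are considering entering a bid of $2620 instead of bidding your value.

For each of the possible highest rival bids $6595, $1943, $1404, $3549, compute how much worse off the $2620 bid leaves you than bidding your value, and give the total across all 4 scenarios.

$7350

The deviation costs you only when the competing bid falls strictly between $2620 and $8747; elsewhere both bids give the same outcome.
$6595: truthful payoff $2152, deviation payoff $0 → loss $2152.
$1943: outcomes coincide → loss $0.
$1404: outcomes coincide → loss $0.
$3549: truthful payoff $5198, deviation payoff $0 → loss $5198.
Total loss = $2152 + $5198 = $7350.
In a second-price auction your bid sets only whether you win, not what you pay, so bidding your true value is weakly dominant.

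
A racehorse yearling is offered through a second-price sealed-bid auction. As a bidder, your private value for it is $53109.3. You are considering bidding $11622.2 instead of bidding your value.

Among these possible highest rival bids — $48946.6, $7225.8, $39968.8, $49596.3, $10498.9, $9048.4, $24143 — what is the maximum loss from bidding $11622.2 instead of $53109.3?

$48946.6: truthful gives $4162.7, deviation gives $0 → loss $4162.7.
$7225.8: same outcome either way → loss $0.
$39968.8: truthful gives $13140.5, deviation gives $0 → loss $13140.5.
$49596.3: truthful gives $3513, deviation gives $0 → loss $3513.
$10498.9: same outcome either way → loss $0.
$9048.4: same outcome either way → loss $0.
$24143: truthful gives $28966.3, deviation gives $0 → loss $28966.3.
Maximum loss: $28966.3.

$28966.3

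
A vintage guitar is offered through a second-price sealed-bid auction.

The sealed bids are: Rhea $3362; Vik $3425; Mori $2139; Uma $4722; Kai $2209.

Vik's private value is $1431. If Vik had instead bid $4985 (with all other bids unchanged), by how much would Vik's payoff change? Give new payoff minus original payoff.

−$3291

The highest bid among the other bidders is $4722; Vik's bid doesn't change that.
Original bid $3425: Vik is not highest (top rival bid is $4722); payoff $0.
Alternative bid $4985: Vik is highest, pays the top rival bid $4722; payoff $1431 − $4722 = −$3291.
Change in payoff = −$3291 − ($0) = −$3291.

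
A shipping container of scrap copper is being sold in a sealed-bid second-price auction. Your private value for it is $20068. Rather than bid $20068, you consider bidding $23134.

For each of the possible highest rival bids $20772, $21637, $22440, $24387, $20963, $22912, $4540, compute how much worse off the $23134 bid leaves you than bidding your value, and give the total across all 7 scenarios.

$8384

The deviation costs you only when the competing bid falls strictly between $20068 and $23134; elsewhere both bids give the same outcome.
$20772: truthful payoff $0, deviation payoff −$704 → loss $704.
$21637: truthful payoff $0, deviation payoff −$1569 → loss $1569.
$22440: truthful payoff $0, deviation payoff −$2372 → loss $2372.
$24387: outcomes coincide → loss $0.
$20963: truthful payoff $0, deviation payoff −$895 → loss $895.
$22912: truthful payoff $0, deviation payoff −$2844 → loss $2844.
$4540: outcomes coincide → loss $0.
Total loss = $704 + $1569 + $2372 + $895 + $2844 = $8384.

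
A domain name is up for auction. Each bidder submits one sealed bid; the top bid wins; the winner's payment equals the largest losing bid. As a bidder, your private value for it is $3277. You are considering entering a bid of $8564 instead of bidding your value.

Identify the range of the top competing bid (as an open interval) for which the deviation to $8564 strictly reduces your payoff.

($3277, $8564)

If the competing bid is below $3277, both bids win at the same price — no difference.
If it is above $8564, both bids lose — no difference.
If it lies strictly between $3277 and $8564, bidding your value loses (payoff 0) while bidding $8564 wins at a price above your value (payoff negative).
So the deviation strictly hurts on the open interval ($3277, $8564).
Because the price is fixed by the runner-up's bid, deviating from your value can only change a good outcome into a bad one — never the reverse.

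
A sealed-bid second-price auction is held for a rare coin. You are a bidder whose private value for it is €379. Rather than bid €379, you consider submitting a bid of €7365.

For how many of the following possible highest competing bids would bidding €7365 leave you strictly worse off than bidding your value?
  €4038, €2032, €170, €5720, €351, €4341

4

The deviation hurts exactly when the highest competing bid lies strictly between €379 and €7365 — overbidding then wins at a price above your value.
€4038: inside the interval → strictly worse (loss €3659).
€2032: inside the interval → strictly worse (loss €1653).
€170: below both → same outcome either way.
€5720: inside the interval → strictly worse (loss €5341).
€351: below both → same outcome either way.
€4341: inside the interval → strictly worse (loss €3962).
Count: 4.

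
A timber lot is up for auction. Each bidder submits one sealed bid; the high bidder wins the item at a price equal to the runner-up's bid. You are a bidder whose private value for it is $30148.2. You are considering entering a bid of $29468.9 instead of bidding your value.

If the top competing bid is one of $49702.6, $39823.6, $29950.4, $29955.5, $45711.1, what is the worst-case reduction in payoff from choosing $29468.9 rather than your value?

$197.8

$49702.6: same outcome either way → loss $0.
$39823.6: same outcome either way → loss $0.
$29950.4: truthful gives $197.8, deviation gives $0 → loss $197.8.
$29955.5: truthful gives $192.7, deviation gives $0 → loss $192.7.
$45711.1: same outcome either way → loss $0.
Maximum loss: $197.8.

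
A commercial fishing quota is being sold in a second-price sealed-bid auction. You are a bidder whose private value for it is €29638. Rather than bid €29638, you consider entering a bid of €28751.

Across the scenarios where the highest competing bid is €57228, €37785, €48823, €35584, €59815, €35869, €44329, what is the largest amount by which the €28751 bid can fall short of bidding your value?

€0

€57228: same outcome either way → loss €0.
€37785: same outcome either way → loss €0.
€48823: same outcome either way → loss €0.
€35584: same outcome either way → loss €0.
€59815: same outcome either way → loss €0.
€35869: same outcome either way → loss €0.
€44329: same outcome either way → loss €0.
Maximum loss: €0.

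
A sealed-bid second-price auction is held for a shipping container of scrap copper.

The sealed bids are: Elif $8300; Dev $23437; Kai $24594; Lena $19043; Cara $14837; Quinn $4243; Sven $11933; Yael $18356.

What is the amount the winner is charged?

$23437

Highest bid: Kai at $24594, so Kai wins.
Second-highest bid: Dev at $23437 — that is the price the winner pays.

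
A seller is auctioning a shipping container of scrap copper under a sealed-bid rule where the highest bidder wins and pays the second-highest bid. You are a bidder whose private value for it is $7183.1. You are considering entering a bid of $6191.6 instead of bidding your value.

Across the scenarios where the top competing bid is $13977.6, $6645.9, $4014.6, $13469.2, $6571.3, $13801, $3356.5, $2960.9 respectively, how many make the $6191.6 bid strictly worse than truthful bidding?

The deviation hurts exactly when the highest competing bid lies strictly between $6191.6 and $7183.1 — underbidding then forfeits a profitable win.
$13977.6: above both → same outcome either way.
$6645.9: inside the interval → strictly worse (loss $537.2).
$4014.6: below both → same outcome either way.
$13469.2: above both → same outcome either way.
$6571.3: inside the interval → strictly worse (loss $611.8).
$13801: above both → same outcome either way.
$3356.5: below both → same outcome either way.
$2960.9: below both → same outcome either way.
Count: 2.

2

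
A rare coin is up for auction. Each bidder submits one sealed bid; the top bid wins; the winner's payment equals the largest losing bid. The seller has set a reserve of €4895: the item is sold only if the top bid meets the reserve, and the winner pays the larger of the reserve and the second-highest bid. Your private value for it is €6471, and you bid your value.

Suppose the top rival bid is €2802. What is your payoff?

€1576

Your bid €6471 is the highest and exceeds the reserve.
Price = max(second-highest bid, reserve) = max(€2802, €4895) = €4895.
Payoff = €6471 − €4895 = €1576.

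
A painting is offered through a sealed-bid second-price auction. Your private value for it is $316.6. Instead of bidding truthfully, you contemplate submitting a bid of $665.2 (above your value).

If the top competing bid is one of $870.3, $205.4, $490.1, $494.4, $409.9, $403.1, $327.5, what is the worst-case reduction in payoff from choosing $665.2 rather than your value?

$870.3: same outcome either way → loss $0.
$205.4: same outcome either way → loss $0.
$490.1: truthful gives $0, deviation gives −$173.5 → loss $173.5.
$494.4: truthful gives $0, deviation gives −$177.8 → loss $177.8.
$409.9: truthful gives $0, deviation gives −$93.3 → loss $93.3.
$403.1: truthful gives $0, deviation gives −$86.5 → loss $86.5.
$327.5: truthful gives $0, deviation gives −$10.9 → loss $10.9.
Maximum loss: $177.8.

$177.8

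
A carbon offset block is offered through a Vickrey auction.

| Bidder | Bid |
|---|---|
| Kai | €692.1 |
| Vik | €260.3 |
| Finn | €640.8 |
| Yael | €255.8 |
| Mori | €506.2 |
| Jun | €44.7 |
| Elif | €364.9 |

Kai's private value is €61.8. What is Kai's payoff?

−€579

Highest bid: Kai at €692.1, so Kai wins.
Second-highest bid: Finn at €640.8 — that is the price the winner pays.
Kai's payoff = value − price = €61.8 − €640.8 = −€579.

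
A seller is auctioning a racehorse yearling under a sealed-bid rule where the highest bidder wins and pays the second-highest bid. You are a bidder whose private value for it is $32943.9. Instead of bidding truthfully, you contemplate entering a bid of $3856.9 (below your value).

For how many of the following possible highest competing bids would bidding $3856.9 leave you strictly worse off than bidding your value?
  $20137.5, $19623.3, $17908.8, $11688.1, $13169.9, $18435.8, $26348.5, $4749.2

The deviation hurts exactly when the highest competing bid lies strictly between $3856.9 and $32943.9 — underbidding then forfeits a profitable win.
$20137.5: inside the interval → strictly worse (loss $12806.4).
$19623.3: inside the interval → strictly worse (loss $13320.6).
$17908.8: inside the interval → strictly worse (loss $15035.1).
$11688.1: inside the interval → strictly worse (loss $21255.8).
$13169.9: inside the interval → strictly worse (loss $19774).
$18435.8: inside the interval → strictly worse (loss $14508.1).
$26348.5: inside the interval → strictly worse (loss $6595.4).
$4749.2: inside the interval → strictly worse (loss $28194.7).
Count: 8.

8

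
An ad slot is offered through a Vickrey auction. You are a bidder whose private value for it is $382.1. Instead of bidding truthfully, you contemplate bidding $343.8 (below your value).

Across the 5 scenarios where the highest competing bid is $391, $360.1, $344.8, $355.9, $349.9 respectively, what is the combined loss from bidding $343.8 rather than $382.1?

$117.7

The deviation costs you only when the competing bid falls strictly between $343.8 and $382.1; elsewhere both bids give the same outcome.
$391: outcomes coincide → loss $0.
$360.1: truthful payoff $22, deviation payoff $0 → loss $22.
$344.8: truthful payoff $37.3, deviation payoff $0 → loss $37.3.
$355.9: truthful payoff $26.2, deviation payoff $0 → loss $26.2.
$349.9: truthful payoff $32.2, deviation payoff $0 → loss $32.2.
Total loss = $22 + $37.3 + $26.2 + $32.2 = $117.7.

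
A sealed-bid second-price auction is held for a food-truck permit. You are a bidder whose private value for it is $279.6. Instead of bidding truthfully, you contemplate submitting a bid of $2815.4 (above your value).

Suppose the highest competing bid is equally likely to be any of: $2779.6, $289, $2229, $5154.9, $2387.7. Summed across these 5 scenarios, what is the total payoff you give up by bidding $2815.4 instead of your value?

The deviation costs you only when the competing bid falls strictly between $279.6 and $2815.4; elsewhere both bids give the same outcome.
$2779.6: truthful payoff $0, deviation payoff −$2500 → loss $2500.
$289: truthful payoff $0, deviation payoff −$9.4 → loss $9.4.
$2229: truthful payoff $0, deviation payoff −$1949.4 → loss $1949.4.
$5154.9: outcomes coincide → loss $0.
$2387.7: truthful payoff $0, deviation payoff −$2108.1 → loss $2108.1.
Total loss = $2500 + $9.4 + $1949.4 + $2108.1 = $6566.9.

$6566.9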